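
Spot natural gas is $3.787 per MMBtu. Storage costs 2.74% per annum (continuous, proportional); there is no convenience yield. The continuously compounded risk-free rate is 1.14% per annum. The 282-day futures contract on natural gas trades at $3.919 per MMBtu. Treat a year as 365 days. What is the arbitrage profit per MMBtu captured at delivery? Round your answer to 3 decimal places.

Fair futures: F* = S·e^(carry·T), with carry = (r + u) = 0.0114 + 0.0274 = 0.0388
F* = 3.787 · e^(0.0388 × 282/365) = 3.787 · e^0.029977 = 3.787 × 1.030431 = $3.9022
Market $3.919 > fair $3.9022: forward overpriced → cash-and-carry (buy spot, short the forward).
At maturity, profit = |F_mkt − F*| = |3.919 − 3.9022| = $0.017 per MMBtu

$0.017 per MMBtu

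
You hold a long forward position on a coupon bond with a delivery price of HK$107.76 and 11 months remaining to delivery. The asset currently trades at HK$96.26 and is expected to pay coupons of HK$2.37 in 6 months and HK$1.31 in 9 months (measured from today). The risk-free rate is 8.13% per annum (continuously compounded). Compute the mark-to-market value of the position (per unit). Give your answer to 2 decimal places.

PV(remaining coupons) I = 2.37·e^(−0.0813·6/12) + 1.31·e^(−0.0813·9/12) = 3.5081
Current forward F = (S − I)·e^(rT) = (96.26 − 3.5081)·e^(0.0813·11/12) = 92.7519 × 1.077372 = 99.9283
Value (long) = (F − K)·e^(−rT) = (99.9283 − 107.76) × 0.928184 = -7.2693
Value = -HK$7.27

-HK$7.27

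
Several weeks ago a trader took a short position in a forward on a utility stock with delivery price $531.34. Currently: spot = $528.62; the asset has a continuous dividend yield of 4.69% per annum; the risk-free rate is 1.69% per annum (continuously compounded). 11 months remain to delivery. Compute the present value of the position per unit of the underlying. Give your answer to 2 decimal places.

Current fair forward for the remaining 11 months: F = S·e^((r − q)·T), (r − q) = 0.0169 − 0.0469 = -0.0300
F = 528.62 · e^(-0.0300 × 11/12) = 528.62 × 0.972875 = 514.2812
Value of long forward = (F − K)·e^(−rT) = (514.2812 − 531.34) · e^(−0.0169·11/12)
= -17.0588 × 0.984628 = -16.80
Short position value = −(long value) = $16.80

$16.80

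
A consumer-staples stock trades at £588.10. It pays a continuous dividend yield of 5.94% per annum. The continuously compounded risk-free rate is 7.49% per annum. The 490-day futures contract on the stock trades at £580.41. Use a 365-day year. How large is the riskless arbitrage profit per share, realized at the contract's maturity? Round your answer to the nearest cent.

Fair futures: F* = S·e^(carry·T), with carry = (r − q) = 0.0749 − 0.0594 = 0.0155
F* = 588.10 · e^(0.0155 × 490/365) = 588.10 · e^0.020808 = 588.10 × 1.021026 = £600.4654
Market £580.41 < fair £600.4654: forward underpriced → reverse cash-and-carry (short spot, go long the forward).
At maturity, profit = |F_mkt − F*| = |580.41 − 600.4654| = £20.06 per share

£20.06 per share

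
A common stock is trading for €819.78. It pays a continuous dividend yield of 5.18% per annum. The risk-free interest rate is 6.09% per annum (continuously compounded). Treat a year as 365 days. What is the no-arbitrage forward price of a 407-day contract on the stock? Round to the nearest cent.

F = S·e^((r − q)T) = 819.78 · e^((0.0609 − 0.0518) × 407/365)
= 819.78 · e^0.010147 = 819.78 × 1.010199
F = €828.14

€828.14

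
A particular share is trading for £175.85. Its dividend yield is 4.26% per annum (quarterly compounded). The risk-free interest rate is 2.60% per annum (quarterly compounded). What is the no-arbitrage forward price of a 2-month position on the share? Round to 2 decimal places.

F = S · (1+r/4)^(4T) / (1+q/4)^(4T)
= 175.85 × 1.004329 / 1.007087 = 175.85 × 0.997261
F = £175.37

£175.37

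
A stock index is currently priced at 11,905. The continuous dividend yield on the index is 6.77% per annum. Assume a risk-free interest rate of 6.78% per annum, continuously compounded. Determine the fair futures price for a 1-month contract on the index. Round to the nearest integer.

F = S·e^((r − q)T) = 11905 · e^((0.0678 − 0.0677) × 1/12)
= 11905 · e^0.000008 = 11905 × 1.000008
F = 11,905

11,905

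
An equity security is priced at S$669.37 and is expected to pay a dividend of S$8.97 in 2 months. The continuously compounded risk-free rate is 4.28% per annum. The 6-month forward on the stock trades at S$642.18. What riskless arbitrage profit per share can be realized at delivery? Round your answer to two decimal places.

PV(dividends) I = 8.97·e^(−0.0428·2/12) = 8.9062
Fair forward F* = (S − I)·e^(rT) = (669.37 − 8.9062)·e^0.021400 = 660.4638 × 1.021631 = 674.7503
Market S$642.18 < fair 674.7503: forward underpriced → reverse cash-and-carry (short the stock, invest proceeds at r, pay the dividends, go long the forward).
Profit at T = |F_mkt − F*| = |642.18 − 674.7503| = S$32.57 per share

S$32.57 per share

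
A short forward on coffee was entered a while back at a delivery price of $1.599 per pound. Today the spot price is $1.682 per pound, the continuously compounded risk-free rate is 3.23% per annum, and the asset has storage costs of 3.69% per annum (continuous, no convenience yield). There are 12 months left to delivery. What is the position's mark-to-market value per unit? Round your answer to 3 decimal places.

Current fair forward for the remaining 12 months: F = S·e^((r + u)·T), (r + u) = 0.0323 + 0.0369 = 0.0692
F = 1.682 · e^(0.0692 × 12/12) = 1.682 × 1.071651 = 1.8025
Value of long forward = (F − K)·e^(−rT) = (1.8025 − 1.599) · e^(−0.0323·12/12)
= 0.2035 × 0.968216 = 0.197
Short position value = −(long value) = -$0.197

-$0.197 per pound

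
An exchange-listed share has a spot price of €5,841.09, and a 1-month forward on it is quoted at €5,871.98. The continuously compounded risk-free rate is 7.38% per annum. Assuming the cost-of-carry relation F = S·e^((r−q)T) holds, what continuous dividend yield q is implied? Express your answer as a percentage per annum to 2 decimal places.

From F = S·e^((r−q)T): (r − q) = ln(F/S)/T
ln(5871.98/5841.09) = ln(1.005288) = 0.005274
(r − q) = 0.005274 / (1/12) = 0.063288
q = r − ln(F/S)/T = 0.0738 − 0.063288 = 0.010512
q = 1.05%

1.05%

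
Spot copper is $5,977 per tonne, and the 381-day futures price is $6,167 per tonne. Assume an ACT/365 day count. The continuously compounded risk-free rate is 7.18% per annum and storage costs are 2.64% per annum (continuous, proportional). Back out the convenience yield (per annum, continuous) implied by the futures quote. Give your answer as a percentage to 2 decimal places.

F = S·e^((r+u−y)T) ⇒ (r+u−y) = ln(F/S)/T
ln(6167/5977) = 0.031294; /T ⇒ 0.029980
y = r + u − ln(F/S)/T = 0.0718 + 0.0264 − 0.029980 = 0.068220
y = 6.82%

6.82%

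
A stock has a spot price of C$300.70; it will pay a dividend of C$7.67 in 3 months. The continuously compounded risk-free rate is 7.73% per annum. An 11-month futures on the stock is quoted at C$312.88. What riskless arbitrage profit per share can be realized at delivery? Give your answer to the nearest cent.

C$1.82 per share

PV(dividends) I = 7.67·e^(−0.0773·3/12) = 7.5232
Fair futures F* = (S − I)·e^(rT) = (300.70 − 7.5232)·e^0.070858 = 293.1768 × 1.073429 = 314.7045
Market C$312.88 < fair 314.7045: forward underpriced → reverse cash-and-carry (short the stock, invest proceeds at r, pay the dividends, go long the forward).
Profit at T = |F_mkt − F*| = |312.88 − 314.7045| = C$1.82 per share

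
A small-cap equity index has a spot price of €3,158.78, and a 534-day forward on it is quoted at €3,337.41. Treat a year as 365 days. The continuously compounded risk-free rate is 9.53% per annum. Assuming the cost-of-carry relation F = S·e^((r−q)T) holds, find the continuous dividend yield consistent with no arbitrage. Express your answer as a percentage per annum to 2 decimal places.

From F = S·e^((r−q)T): (r − q) = ln(F/S)/T
ln(3337.41/3158.78) = ln(1.056550) = 0.055009
(r − q) = 0.055009 / (534/365) = 0.037600
q = r − ln(F/S)/T = 0.0953 − 0.037600 = 0.057700
q = 5.77%

5.77%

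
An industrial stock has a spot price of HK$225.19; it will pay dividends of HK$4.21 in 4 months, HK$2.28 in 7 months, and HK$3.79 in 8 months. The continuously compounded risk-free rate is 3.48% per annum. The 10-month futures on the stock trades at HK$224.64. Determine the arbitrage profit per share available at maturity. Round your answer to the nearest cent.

HK$3.22 per share

PV(dividends) I = 4.21·e^(−0.0348·4/12) + 2.28·e^(−0.0348·7/12) + 3.79·e^(−0.0348·8/12) = 10.0987
Fair futures F* = (S − I)·e^(rT) = (225.19 − 10.0987)·e^0.029000 = 215.0913 × 1.029425 = 221.4204
Market HK$224.64 > fair 221.4204: forward overpriced → cash-and-carry (borrow at r, buy the stock and collect the dividends, short the forward).
Profit at T = |F_mkt − F*| = |224.64 − 221.4204| = HK$3.22 per share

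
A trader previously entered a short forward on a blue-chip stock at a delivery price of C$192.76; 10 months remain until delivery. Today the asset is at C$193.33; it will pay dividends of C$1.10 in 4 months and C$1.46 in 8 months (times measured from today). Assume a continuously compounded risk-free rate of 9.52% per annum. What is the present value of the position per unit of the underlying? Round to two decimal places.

-C$12.84

PV(remaining dividends) I = 1.10·e^(−0.0952·4/12) + 1.46·e^(−0.0952·8/12) = 2.4359
Current forward F = (S − I)·e^(rT) = (193.33 − 2.4359)·e^(0.0952·10/12) = 190.8941 × 1.082565 = 206.6553
Value (long) = (F − K)·e^(−rT) = (206.6553 − 192.76) × 0.923732 = 12.8355
Short position value = −(long value) = -C$12.84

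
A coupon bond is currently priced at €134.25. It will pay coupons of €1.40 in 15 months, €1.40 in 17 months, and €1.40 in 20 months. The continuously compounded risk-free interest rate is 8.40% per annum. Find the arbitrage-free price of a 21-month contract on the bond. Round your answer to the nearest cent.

PV(coupons) I = 1.40·e^(−0.0840·15/12) + 1.40·e^(−0.0840·17/12) + 1.40·e^(−0.0840·20/12)
I = 1.2605 + 1.2429 + 1.2171 = 3.7205
F = (S − I)·e^(rT) = (134.25 − 3.7205) · e^(0.0840·21/12)
= 130.5295 · e^0.147000 = 130.5295 × 1.158354 = €151.20

€151.20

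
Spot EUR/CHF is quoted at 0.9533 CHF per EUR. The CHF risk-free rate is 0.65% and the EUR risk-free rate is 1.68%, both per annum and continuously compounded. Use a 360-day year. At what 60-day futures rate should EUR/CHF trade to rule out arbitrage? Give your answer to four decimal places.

0.9517

F = S·e^((r_CHF − r_EUR)T) = 0.9533 · e^((0.0065 − 0.0168) × 60/360)
= 0.9533 · e^-0.001717 = 0.9533 × 0.998284
F = 0.9517 CHF per EUR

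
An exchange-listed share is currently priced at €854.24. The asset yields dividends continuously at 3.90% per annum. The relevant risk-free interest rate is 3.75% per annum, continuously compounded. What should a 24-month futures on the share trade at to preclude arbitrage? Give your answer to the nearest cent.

F = S·e^((r − q)T) = 854.24 · e^((0.0375 − 0.0390) × 24/12)
= 854.24 · e^-0.003000 = 854.24 × 0.997004
F = €851.68

€851.68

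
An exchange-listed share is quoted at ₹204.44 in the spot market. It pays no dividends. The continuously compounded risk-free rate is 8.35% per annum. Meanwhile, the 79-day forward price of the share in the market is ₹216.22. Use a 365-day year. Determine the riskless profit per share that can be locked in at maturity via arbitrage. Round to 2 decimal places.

Fair forward: F* = S·e^(carry·T), with carry = r = 0.0835
F* = 204.44 · e^(0.0835 × 79/365) = 204.44 · e^0.018073 = 204.44 × 1.018237 = ₹208.1684
Market ₹216.22 > fair ₹208.1684: forward overpriced → cash-and-carry (buy spot, short the forward).
At maturity, profit = |F_mkt − F*| = |216.22 − 208.1684| = ₹8.05 per share

₹8.05 per share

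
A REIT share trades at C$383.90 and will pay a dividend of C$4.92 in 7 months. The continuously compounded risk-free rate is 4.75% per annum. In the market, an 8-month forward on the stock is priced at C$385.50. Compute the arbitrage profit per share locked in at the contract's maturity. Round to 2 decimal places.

C$5.81 per share

PV(dividends) I = 4.92·e^(−0.0475·7/12) = 4.7855
Fair forward F* = (S − I)·e^(rT) = (383.90 − 4.7855)·e^0.031667 = 379.1145 × 1.032174 = 391.3121
Market C$385.50 < fair 391.3121: forward underpriced → reverse cash-and-carry (short the stock, invest proceeds at r, pay the dividends, go long the forward).
Profit at T = |F_mkt − F*| = |385.50 − 391.3121| = C$5.81 per share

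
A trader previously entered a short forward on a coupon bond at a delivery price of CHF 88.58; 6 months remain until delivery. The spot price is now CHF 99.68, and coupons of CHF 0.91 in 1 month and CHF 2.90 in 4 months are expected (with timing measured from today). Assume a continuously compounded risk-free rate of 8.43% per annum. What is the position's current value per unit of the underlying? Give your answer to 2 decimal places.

-CHF 11.03

PV(remaining coupons) I = 0.91·e^(−0.0843·1/12) + 2.90·e^(−0.0843·4/12) = 3.7233
Current forward F = (S − I)·e^(rT) = (99.68 − 3.7233)·e^(0.0843·6/12) = 95.9567 × 1.043051 = 100.0877
Value (long) = (F − K)·e^(−rT) = (100.0877 − 88.58) × 0.958726 = 11.0327
Short position value = −(long value) = -CHF 11.03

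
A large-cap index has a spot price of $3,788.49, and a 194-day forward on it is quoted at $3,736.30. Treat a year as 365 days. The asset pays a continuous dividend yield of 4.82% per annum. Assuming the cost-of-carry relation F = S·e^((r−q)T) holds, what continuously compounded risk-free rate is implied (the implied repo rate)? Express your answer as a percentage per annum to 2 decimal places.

From F = S·e^((r−q)T): (r − q) = ln(F/S)/T
ln(3736.30/3788.49) = ln(0.986224) = -0.013872
(r − q) = -0.013872 / (194/365) = -0.026099
r = ln(F/S)/T + q = -0.026099 + 0.0482 = 0.022101
r = 2.21%

2.21%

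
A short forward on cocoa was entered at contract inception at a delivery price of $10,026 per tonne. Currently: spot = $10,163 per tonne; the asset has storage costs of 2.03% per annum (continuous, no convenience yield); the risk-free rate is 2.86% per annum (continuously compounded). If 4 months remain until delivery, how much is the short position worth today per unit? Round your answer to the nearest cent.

Current fair forward for the remaining 4 months: F = S·e^((r + u)·T), (r + u) = 0.0286 + 0.0203 = 0.0489
F = 10163 · e^(0.0489 × 4/12) = 10163 × 1.01643357 = 10330.0144
Value of long forward = (F − K)·e^(−rT) = (10330.0144 − 10026) · e^(−0.0286·4/12)
= 304.0144 × 0.99051196 = 301.13
Short position value = −(long value) = -$301.13

-$301.13 per tonne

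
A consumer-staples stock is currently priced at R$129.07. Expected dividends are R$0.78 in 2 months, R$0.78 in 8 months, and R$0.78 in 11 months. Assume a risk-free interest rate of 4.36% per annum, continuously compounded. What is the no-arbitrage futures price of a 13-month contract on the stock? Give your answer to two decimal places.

PV(dividends) I = 0.78·e^(−0.0436·2/12) + 0.78·e^(−0.0436·8/12) + 0.78·e^(−0.0436·11/12)
I = 0.7744 + 0.7577 + 0.7494 = 2.2815
F = (S − I)·e^(rT) = (129.07 − 2.2815) · e^(0.0436·13/12)
= 126.7885 · e^0.047233 = 126.7885 × 1.048366 = R$132.92

R$132.92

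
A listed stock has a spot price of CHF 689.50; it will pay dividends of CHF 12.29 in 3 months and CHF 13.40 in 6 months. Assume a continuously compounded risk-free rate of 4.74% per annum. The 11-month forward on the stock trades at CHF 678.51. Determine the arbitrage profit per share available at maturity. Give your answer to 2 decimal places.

CHF 15.26 per share

PV(dividends) I = 12.29·e^(−0.0474·3/12) + 13.40·e^(−0.0474·6/12) = 25.2314
Fair forward F* = (S − I)·e^(rT) = (689.50 − 25.2314)·e^0.043450 = 664.2686 × 1.044408 = 693.7674
Market CHF 678.51 < fair 693.7674: forward underpriced → reverse cash-and-carry (short the stock, invest proceeds at r, pay the dividends, go long the forward).
Profit at T = |F_mkt − F*| = |678.51 − 693.7674| = CHF 15.26 per share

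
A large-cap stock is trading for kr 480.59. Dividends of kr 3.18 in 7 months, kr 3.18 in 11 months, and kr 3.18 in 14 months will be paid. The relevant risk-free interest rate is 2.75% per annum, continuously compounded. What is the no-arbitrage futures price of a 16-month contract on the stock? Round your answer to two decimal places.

kr 488.88

PV(dividends) I = 3.18·e^(−0.0275·7/12) + 3.18·e^(−0.0275·11/12) + 3.18·e^(−0.0275·14/12)
I = 3.1294 + 3.1008 + 3.0796 = 9.3098
F = (S − I)·e^(rT) = (480.59 − 9.3098) · e^(0.0275·16/12)
= 471.2802 · e^0.036667 = 471.2802 × 1.037348 = kr 488.88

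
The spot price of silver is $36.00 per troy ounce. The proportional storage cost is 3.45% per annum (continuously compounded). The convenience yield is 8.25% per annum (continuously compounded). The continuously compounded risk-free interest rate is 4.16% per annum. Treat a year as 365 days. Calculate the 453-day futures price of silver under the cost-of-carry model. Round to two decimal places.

Net carry = r + u − y = 0.0416 + 0.0345 − 0.0825 = -0.0064
F = S·e^((r+u−y)T) = 36.00 · e^(-0.0064 × 453/365) = 36.00 · e^-0.007943
= 36.00 × 0.992088 = $35.72 per troy ounce

$35.72 per troy ounce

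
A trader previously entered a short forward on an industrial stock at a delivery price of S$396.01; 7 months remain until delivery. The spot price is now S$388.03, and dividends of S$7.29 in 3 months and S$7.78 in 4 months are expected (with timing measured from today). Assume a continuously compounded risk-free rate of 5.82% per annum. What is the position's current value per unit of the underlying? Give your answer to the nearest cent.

PV(remaining dividends) I = 7.29·e^(−0.0582·3/12) + 7.78·e^(−0.0582·4/12) = 14.8152
Current forward F = (S − I)·e^(rT) = (388.03 − 14.8152)·e^(0.0582·7/12) = 373.2148 × 1.034533 = 386.1030
Value (long) = (F − K)·e^(−rT) = (386.1030 − 396.01) × 0.966620 = -9.5763
Short position value = −(long value) = S$9.58

S$9.58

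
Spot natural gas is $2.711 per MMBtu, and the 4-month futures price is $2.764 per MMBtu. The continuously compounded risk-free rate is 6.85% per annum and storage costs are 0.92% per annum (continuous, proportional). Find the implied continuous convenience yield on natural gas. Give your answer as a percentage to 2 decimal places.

F = S·e^((r+u−y)T) ⇒ (r+u−y) = ln(F/S)/T
ln(2.764/2.711) = 0.019361; /T ⇒ 0.058083
y = r + u − ln(F/S)/T = 0.0685 + 0.0092 − 0.058083 = 0.019617
y = 1.96%

1.96%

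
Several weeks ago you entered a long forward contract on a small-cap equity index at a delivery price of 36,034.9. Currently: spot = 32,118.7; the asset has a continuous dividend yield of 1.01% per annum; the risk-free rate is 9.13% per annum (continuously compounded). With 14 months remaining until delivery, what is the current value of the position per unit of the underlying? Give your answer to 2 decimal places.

-651.48

Current fair forward for the remaining 14 months: F = S·e^((r − q)·T), (r − q) = 0.0913 − 0.0101 = 0.0812
F = 32118.7 · e^(0.0812 × 14/12) = 32118.7 × 1.09936565 = 35310.1955
Value of long forward = (F − K)·e^(−rT) = (35310.1955 − 36034.9) · e^(−0.0913·14/12)
= -724.7045 × 0.89896007 = -651.48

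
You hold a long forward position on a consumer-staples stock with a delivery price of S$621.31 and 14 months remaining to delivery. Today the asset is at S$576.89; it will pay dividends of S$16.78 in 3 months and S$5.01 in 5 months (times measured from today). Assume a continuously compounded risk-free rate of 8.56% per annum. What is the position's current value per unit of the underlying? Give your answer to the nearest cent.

-S$6.63

PV(remaining dividends) I = 16.78·e^(−0.0856·3/12) + 5.01·e^(−0.0856·5/12) = 21.2592
Current forward F = (S − I)·e^(rT) = (576.89 − 21.2592)·e^(0.0856·14/12) = 555.6308 × 1.105024 = 613.9854
Value (long) = (F − K)·e^(−rT) = (613.9854 − 621.31) × 0.904958 = -6.6285
Value = -S$6.63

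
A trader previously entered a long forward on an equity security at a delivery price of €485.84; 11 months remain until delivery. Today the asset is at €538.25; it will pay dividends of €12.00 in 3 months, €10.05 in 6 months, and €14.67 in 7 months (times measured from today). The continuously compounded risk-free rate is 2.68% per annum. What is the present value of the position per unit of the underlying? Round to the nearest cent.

€27.92

PV(remaining dividends) I = 12.00·e^(−0.0268·3/12) + 10.05·e^(−0.0268·6/12) + 14.67·e^(−0.0268·7/12) = 36.2785
Current forward F = (S − I)·e^(rT) = (538.25 − 36.2785)·e^(0.0268·11/12) = 501.9715 × 1.024871 = 514.4560
Value (long) = (F − K)·e^(−rT) = (514.4560 − 485.84) × 0.975733 = 27.9216
Value = €27.92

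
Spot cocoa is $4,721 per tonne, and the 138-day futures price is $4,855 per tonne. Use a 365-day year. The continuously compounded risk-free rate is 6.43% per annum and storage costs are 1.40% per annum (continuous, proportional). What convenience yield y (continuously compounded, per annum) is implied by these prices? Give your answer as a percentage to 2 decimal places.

F = S·e^((r+u−y)T) ⇒ (r+u−y) = ln(F/S)/T
ln(4855/4721) = 0.027988; /T ⇒ 0.074026
y = r + u − ln(F/S)/T = 0.0643 + 0.0140 − 0.074026 = 0.004274
y = 0.43%

0.43%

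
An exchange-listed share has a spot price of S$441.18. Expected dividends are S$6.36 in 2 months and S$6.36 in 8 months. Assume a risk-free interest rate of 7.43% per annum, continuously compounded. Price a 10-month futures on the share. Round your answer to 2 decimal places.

PV(dividends) I = 6.36·e^(−0.0743·2/12) + 6.36·e^(−0.0743·8/12)
I = 6.2817 + 6.0526 = 12.3343
F = (S − I)·e^(rT) = (441.18 − 12.3343) · e^(0.0743·10/12)
= 428.8457 · e^0.061917 = 428.8457 × 1.063874 = S$456.24

S$456.24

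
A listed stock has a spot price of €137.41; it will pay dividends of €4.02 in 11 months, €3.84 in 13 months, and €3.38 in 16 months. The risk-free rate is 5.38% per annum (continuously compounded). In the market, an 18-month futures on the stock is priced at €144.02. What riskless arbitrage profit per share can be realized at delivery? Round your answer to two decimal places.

€6.55 per share

PV(dividends) I = 4.02·e^(−0.0538·11/12) + 3.84·e^(−0.0538·13/12) + 3.38·e^(−0.0538·16/12) = 10.5952
Fair futures F* = (S − I)·e^(rT) = (137.41 − 10.5952)·e^0.080700 = 126.8148 × 1.084046 = 137.4731
Market €144.02 > fair 137.4731: forward overpriced → cash-and-carry (borrow at r, buy the stock and collect the dividends, short the forward).
Profit at T = |F_mkt − F*| = |144.02 − 137.4731| = €6.55 per share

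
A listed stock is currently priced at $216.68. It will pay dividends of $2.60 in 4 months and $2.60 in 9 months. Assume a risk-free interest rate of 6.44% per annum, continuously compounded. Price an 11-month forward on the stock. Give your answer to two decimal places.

$224.53

PV(dividends) I = 2.60·e^(−0.0644·4/12) + 2.60·e^(−0.0644·9/12)
I = 2.5448 + 2.4774 = 5.0222
F = (S − I)·e^(rT) = (216.68 − 5.0222) · e^(0.0644·11/12)
= 211.6578 · e^0.059033 = 211.6578 × 1.060810 = $224.53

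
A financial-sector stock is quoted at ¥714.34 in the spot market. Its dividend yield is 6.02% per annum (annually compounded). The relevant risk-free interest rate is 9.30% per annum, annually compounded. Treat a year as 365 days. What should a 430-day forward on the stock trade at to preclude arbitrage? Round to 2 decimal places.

¥740.45

F = S · (1+r)^T / (1+q)^T
= 714.34 × 1.110447 / 1.071295 = 714.34 × 1.036546
F = ¥740.45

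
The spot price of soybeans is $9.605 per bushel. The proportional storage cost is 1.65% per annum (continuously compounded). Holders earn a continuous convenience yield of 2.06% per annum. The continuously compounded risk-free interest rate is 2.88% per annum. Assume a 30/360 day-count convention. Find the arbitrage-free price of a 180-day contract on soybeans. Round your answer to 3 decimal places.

Net carry = r + u − y = 0.0288 + 0.0165 − 0.0206 = 0.0247
F = S·e^((r+u−y)T) = 9.605 · e^(0.0247 × 180/360) = 9.605 · e^0.012350
= 9.605 × 1.012427 = $9.724 per bushel

$9.724 per bushel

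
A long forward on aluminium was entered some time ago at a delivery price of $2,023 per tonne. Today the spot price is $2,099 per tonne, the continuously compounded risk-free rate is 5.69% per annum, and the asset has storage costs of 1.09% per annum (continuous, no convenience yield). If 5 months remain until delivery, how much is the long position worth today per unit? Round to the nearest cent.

Current fair forward for the remaining 5 months: F = S·e^((r + u)·T), (r + u) = 0.0569 + 0.0109 = 0.0678
F = 2099 · e^(0.0678 × 5/12) = 2099 × 1.02865282 = 2159.1423
Value of long forward = (F − K)·e^(−rT) = (2159.1423 − 2023) · e^(−0.0569·5/12)
= 136.1423 × 0.97657050 = 132.95

$132.95 per tonne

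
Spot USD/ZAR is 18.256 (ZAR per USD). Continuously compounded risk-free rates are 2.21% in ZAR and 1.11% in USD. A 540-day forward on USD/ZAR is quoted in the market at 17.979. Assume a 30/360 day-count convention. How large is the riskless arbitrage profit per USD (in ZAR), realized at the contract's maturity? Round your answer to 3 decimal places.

0.581 per USD (in ZAR)

Fair forward: F* = S·e^(carry·T), with carry = (r_ZAR − r_USD) = 0.0221 − 0.0111 = 0.0110
F* = 18.256 · e^(0.0110 × 540/360) = 18.256 · e^0.016500 = 18.256 × 1.016637 = 18.5597
Market 17.979 < fair 18.5597: forward underpriced → reverse cash-and-carry (short spot, go long the forward).
At maturity, profit = |F_mkt − F*| = |17.979 − 18.5597| = 0.581 per USD (in ZAR)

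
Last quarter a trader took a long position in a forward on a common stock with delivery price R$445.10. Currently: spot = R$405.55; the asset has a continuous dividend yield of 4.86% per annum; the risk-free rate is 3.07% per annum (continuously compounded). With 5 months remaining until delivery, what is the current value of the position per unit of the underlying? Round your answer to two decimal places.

-R$42.02

Current fair forward for the remaining 5 months: F = S·e^((r − q)·T), (r − q) = 0.0307 − 0.0486 = -0.0179
F = 405.55 · e^(-0.0179 × 5/12) = 405.55 × 0.992569 = 402.5364
Value of long forward = (F − K)·e^(−rT) = (402.5364 − 445.10) · e^(−0.0307·5/12)
= -42.5636 × 0.987290 = -42.02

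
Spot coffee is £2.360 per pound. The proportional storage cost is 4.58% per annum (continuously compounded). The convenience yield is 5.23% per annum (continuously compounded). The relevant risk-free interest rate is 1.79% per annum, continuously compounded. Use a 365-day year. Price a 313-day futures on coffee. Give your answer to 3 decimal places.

£2.383 per pound

Net carry = r + u − y = 0.0179 + 0.0458 − 0.0523 = 0.0114
F = S·e^((r+u−y)T) = 2.360 · e^(0.0114 × 313/365) = 2.360 · e^0.009776
= 2.360 × 1.009824 = £2.383 per pound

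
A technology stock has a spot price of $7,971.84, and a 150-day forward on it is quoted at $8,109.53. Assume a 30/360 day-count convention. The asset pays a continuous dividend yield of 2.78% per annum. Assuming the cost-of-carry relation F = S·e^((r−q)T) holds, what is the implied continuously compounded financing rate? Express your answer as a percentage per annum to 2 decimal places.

6.89%

From F = S·e^((r−q)T): (r − q) = ln(F/S)/T
ln(8109.53/7971.84) = ln(1.017272) = 0.017125
(r − q) = 0.017125 / (150/360) = 0.041100
r = ln(F/S)/T + q = 0.041100 + 0.0278 = 0.068900
r = 6.89%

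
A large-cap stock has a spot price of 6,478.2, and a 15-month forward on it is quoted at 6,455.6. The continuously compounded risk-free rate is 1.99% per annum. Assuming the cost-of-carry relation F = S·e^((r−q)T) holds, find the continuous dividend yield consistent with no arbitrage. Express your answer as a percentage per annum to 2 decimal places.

2.27%

From F = S·e^((r−q)T): (r − q) = ln(F/S)/T
ln(6455.6/6478.2) = ln(0.996511) = -0.003495
(r − q) = -0.003495 / (15/12) = -0.002796
q = r − ln(F/S)/T = 0.0199 + 0.002796 = 0.022696
q = 2.27%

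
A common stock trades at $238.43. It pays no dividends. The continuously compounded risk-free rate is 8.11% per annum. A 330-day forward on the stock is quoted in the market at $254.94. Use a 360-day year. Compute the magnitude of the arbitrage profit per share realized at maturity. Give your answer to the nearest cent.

Fair forward: F* = S·e^(carry·T), with carry = r = 0.0811
F* = 238.43 · e^(0.0811 × 330/360) = 238.43 · e^0.074342 = 238.43 × 1.077175 = $256.8308
Market $254.94 < fair $256.8308: forward underpriced → reverse cash-and-carry (short spot, go long the forward).
At maturity, profit = |F_mkt − F*| = |254.94 − 256.8308| = $1.89 per share

$1.89 per share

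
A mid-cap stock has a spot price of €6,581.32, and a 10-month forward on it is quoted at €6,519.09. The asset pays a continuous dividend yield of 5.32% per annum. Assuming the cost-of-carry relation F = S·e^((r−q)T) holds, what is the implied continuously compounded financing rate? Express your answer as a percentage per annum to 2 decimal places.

4.18%

From F = S·e^((r−q)T): (r − q) = ln(F/S)/T
ln(6519.09/6581.32) = ln(0.990544) = -0.009501
(r − q) = -0.009501 / (10/12) = -0.011401
r = ln(F/S)/T + q = -0.011401 + 0.0532 = 0.041799
r = 4.18%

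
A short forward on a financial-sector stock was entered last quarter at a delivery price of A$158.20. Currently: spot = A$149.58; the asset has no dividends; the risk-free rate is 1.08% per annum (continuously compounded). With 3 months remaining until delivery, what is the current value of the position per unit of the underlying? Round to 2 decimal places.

Current fair forward for the remaining 3 months: F = S·e^(r·T), r = 0.0108
F = 149.58 · e^(0.0108 × 3/12) = 149.58 × 1.002704 = 149.9845
Value of long forward = (F − K)·e^(−rT) = (149.9845 − 158.20) · e^(−0.0108·3/12)
= -8.2155 × 0.997304 = -8.19
Short position value = −(long value) = A$8.19

A$8.19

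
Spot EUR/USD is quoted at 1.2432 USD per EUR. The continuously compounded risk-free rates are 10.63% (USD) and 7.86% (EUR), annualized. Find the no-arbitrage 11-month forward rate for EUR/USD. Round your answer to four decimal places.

F = S·e^((r_USD − r_EUR)T) = 1.2432 · e^((0.1063 − 0.0786) × 11/12)
= 1.2432 · e^0.025392 = 1.2432 × 1.025717
F = 1.2752 USD per EUR

1.2752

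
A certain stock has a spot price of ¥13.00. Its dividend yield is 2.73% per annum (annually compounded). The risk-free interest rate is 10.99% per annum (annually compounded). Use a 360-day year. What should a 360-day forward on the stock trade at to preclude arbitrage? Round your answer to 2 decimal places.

F = S · (1+r)^T / (1+q)^T
= 13.00 × 1.109900 / 1.027300 = 13.00 × 1.080405
F = ¥14.05

¥14.05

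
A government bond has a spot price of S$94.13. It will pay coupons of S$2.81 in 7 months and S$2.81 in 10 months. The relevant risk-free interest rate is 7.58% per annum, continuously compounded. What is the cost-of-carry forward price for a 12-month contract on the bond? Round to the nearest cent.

PV(coupons) I = 2.81·e^(−0.0758·7/12) + 2.81·e^(−0.0758·10/12)
I = 2.6885 + 2.6380 = 5.3265
F = (S − I)·e^(rT) = (94.13 − 5.3265) · e^(0.0758·12/12)
= 88.8035 · e^0.075800 = 88.8035 × 1.078747 = S$95.80

S$95.80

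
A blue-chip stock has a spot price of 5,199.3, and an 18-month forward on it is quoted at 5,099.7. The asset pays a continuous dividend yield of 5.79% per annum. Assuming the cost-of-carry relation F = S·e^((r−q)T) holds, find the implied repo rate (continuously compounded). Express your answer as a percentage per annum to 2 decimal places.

From F = S·e^((r−q)T): (r − q) = ln(F/S)/T
ln(5099.7/5199.3) = ln(0.980844) = -0.019342
(r − q) = -0.019342 / (18/12) = -0.012895
r = ln(F/S)/T + q = -0.012895 + 0.0579 = 0.045005
r = 4.50%

4.50%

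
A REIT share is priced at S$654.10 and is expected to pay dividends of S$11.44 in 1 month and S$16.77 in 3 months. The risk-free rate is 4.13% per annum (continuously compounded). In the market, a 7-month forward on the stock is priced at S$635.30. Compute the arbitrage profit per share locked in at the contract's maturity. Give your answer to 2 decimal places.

PV(dividends) I = 11.44·e^(−0.0413·1/12) + 16.77·e^(−0.0413·3/12) = 27.9984
Fair forward F* = (S − I)·e^(rT) = (654.10 − 27.9984)·e^0.024092 = 626.1016 × 1.024385 = 641.3691
Market S$635.30 < fair 641.3691: forward underpriced → reverse cash-and-carry (short the stock, invest proceeds at r, pay the dividends, go long the forward).
Profit at T = |F_mkt − F*| = |635.30 − 641.3691| = S$6.07 per share

S$6.07 per share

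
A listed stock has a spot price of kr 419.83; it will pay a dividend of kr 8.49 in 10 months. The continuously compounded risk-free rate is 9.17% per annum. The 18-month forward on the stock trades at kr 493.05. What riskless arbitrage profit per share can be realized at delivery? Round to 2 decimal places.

kr 20.34 per share

PV(dividends) I = 8.49·e^(−0.0917·10/12) = 7.8654
Fair forward F* = (S − I)·e^(rT) = (419.83 − 7.8654)·e^0.137550 = 411.9646 × 1.147459 = 472.7125
Market kr 493.05 > fair 472.7125: forward overpriced → cash-and-carry (borrow at r, buy the stock and collect the dividends, short the forward).
Profit at T = |F_mkt − F*| = |493.05 − 472.7125| = kr 20.34 per share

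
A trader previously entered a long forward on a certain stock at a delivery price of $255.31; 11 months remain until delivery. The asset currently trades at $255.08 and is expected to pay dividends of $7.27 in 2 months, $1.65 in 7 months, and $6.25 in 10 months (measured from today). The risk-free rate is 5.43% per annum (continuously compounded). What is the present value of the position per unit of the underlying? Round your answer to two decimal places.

-$2.61

PV(remaining dividends) I = 7.27·e^(−0.0543·2/12) + 1.65·e^(−0.0543·7/12) + 6.25·e^(−0.0543·10/12) = 14.7765
Current forward F = (S − I)·e^(rT) = (255.08 − 14.7765)·e^(0.0543·11/12) = 240.3035 × 1.051035 = 252.5674
Value (long) = (F − K)·e^(−rT) = (252.5674 − 255.31) × 0.951443 = -2.6094
Value = -$2.61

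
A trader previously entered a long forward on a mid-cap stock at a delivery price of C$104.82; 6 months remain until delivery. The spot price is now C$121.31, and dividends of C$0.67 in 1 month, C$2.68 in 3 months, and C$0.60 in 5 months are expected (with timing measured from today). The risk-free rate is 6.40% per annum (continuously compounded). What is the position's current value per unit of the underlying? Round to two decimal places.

C$15.90

PV(remaining dividends) I = 0.67·e^(−0.0640·1/12) + 2.68·e^(−0.0640·3/12) + 0.60·e^(−0.0640·5/12) = 3.8881
Current forward F = (S − I)·e^(rT) = (121.31 − 3.8881)·e^(0.0640·6/12) = 117.4219 × 1.032518 = 121.2402
Value (long) = (F − K)·e^(−rT) = (121.2402 − 104.82) × 0.968507 = 15.9031
Value = C$15.90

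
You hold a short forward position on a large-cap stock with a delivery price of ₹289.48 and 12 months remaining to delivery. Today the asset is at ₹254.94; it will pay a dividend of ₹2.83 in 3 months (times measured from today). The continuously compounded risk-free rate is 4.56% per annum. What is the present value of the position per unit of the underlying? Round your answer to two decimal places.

₹24.43

PV(remaining dividends) I = 2.83·e^(−0.0456·3/12) = 2.7979
Current forward F = (S − I)·e^(rT) = (254.94 − 2.7979)·e^(0.0456·12/12) = 252.1421 × 1.046656 = 263.9060
Value (long) = (F − K)·e^(−rT) = (263.9060 − 289.48) × 0.955424 = -24.4340
Short position value = −(long value) = ₹24.43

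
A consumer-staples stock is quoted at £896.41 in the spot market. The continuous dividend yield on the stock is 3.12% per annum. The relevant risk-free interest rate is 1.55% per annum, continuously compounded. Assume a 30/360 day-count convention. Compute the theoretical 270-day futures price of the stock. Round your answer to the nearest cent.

£885.92

F = S·e^((r − q)T) = 896.41 · e^((0.0155 − 0.0312) × 270/360)
= 896.41 · e^-0.011775 = 896.41 × 0.988294
F = £885.92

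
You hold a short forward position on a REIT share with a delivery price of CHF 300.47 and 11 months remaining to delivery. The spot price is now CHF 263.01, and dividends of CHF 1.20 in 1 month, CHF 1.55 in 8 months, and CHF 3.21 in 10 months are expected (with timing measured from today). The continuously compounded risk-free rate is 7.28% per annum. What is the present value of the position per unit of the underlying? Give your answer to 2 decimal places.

CHF 23.75

PV(remaining dividends) I = 1.20·e^(−0.0728·1/12) + 1.55·e^(−0.0728·8/12) + 3.21·e^(−0.0728·10/12) = 5.6904
Current forward F = (S − I)·e^(rT) = (263.01 − 5.6904)·e^(0.0728·11/12) = 257.3196 × 1.069010 = 275.0772
Value (long) = (F − K)·e^(−rT) = (275.0772 − 300.47) × 0.935445 = -23.7536
Short position value = −(long value) = CHF 23.75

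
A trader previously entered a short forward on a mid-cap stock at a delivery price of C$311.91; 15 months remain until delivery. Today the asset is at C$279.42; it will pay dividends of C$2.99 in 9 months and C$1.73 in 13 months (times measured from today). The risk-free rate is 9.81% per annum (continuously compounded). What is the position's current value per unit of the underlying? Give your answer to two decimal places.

C$0.83

PV(remaining dividends) I = 2.99·e^(−0.0981·9/12) + 1.73·e^(−0.0981·13/12) = 4.3335
Current forward F = (S − I)·e^(rT) = (279.42 − 4.3335)·e^(0.0981·15/12) = 275.0865 × 1.130460 = 310.9743
Value (long) = (F − K)·e^(−rT) = (310.9743 − 311.91) × 0.884595 = -0.8277
Short position value = −(long value) = C$0.83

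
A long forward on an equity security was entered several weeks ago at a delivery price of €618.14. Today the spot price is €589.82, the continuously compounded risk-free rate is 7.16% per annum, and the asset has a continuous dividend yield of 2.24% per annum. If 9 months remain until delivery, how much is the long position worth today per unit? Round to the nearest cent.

Current fair forward for the remaining 9 months: F = S·e^((r − q)·T), (r − q) = 0.0716 − 0.0224 = 0.0492
F = 589.82 · e^(0.0492 × 9/12) = 589.82 × 1.037589 = 611.9907
Value of long forward = (F − K)·e^(−rT) = (611.9907 − 618.14) · e^(−0.0716·9/12)
= -6.1493 × 0.947716 = -5.83

-€5.83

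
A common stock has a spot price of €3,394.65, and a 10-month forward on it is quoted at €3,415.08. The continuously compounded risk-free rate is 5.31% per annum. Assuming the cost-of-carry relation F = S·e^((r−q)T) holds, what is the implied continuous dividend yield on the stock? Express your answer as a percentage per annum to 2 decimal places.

From F = S·e^((r−q)T): (r − q) = ln(F/S)/T
ln(3415.08/3394.65) = ln(1.006018) = 0.006000
(r − q) = 0.006000 / (10/12) = 0.007200
q = r − ln(F/S)/T = 0.0531 − 0.007200 = 0.045900
q = 4.59%

4.59%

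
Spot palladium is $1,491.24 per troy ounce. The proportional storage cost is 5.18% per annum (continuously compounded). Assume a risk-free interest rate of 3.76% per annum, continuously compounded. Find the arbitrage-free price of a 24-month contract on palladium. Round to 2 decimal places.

$1,783.20 per troy ounce

Net carry = r + u − y = 0.0376 + 0.0518 − 0.0000 = 0.0894
F = S·e^((r+u−y)T) = 1491.24 · e^(0.0894 × 24/12) = 1491.24 · e^0.17880000
= 1491.24 × 1.19578156 = $1,783.20 per troy ounce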